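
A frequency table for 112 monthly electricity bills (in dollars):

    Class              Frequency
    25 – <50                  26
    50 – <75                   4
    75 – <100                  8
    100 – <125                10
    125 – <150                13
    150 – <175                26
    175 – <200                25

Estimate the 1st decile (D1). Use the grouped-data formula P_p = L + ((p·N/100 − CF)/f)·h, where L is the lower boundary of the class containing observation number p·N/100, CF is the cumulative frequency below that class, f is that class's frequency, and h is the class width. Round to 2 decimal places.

35.77

N = 112; target position k = 10/100 · 112 = 11.2.
Cumulative frequencies: 26, 30, 38, 48, 61, 87, 112.
Observation 11.2 falls in the class 25 – <50.
L = 25, CF = 0, f = 26, h = 25.
P10 = 25 + ((11.2 − 0)/26)·25 = 25 + 10.7692 = 35.7692.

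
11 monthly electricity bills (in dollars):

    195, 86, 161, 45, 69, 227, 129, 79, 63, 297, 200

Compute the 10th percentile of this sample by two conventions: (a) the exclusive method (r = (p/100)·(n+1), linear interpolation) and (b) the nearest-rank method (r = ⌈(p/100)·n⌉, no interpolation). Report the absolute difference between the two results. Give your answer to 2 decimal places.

14.40

Sorted: 45, 63, 69, 79, 86, 129, 161, 195, 200, 227, 297.
n = 11.
(a) r = 1.2; between ranks 1 (45) and 2 (63): 48.6.
(b) the nearest-rank method: rank 2 → 63.
|48.6 − 63| = 14.4.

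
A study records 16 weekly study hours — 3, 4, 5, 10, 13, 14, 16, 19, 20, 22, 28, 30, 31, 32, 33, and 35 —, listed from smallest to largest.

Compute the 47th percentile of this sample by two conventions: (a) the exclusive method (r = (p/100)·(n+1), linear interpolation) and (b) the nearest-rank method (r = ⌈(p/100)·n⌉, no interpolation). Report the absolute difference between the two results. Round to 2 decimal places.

n = 16.
(a) r = 7.99; between ranks 7 (16) and 8 (19): 18.97.
(b) the nearest-rank method: rank 8 → 19.
|18.97 − 19| = 0.03.

0.03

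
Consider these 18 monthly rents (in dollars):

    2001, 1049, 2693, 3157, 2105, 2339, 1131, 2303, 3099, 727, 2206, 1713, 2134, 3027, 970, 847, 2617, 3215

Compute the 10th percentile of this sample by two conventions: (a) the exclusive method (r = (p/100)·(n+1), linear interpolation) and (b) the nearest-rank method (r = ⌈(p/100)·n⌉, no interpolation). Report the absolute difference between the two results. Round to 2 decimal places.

12.00

Sorted: 727, 847, 970, 1049, 1131, 1713, 2001, 2105, 2134, 2206, 2303, 2339, 2617, 2693, 3027, 3099, 3157, 3215.
n = 18.
(a) r = 1.9; between ranks 1 (727) and 2 (847): 835.
(b) the nearest-rank method: rank 2 → 847.
|835 − 847| = 12.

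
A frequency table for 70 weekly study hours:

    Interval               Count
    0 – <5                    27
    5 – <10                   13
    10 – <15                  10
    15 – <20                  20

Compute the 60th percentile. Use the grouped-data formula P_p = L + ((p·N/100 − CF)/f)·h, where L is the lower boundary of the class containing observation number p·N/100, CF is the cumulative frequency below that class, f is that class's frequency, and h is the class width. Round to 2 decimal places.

11.00

N = 70; target position k = 60/100 · 70 = 42.
Cumulative frequencies: 27, 40, 50, 70.
Observation 42 falls in the class 10 – <15.
L = 10, CF = 40, f = 10, h = 5.
P60 = 10 + ((42 − 40)/10)·5 = 10 + 1 = 11.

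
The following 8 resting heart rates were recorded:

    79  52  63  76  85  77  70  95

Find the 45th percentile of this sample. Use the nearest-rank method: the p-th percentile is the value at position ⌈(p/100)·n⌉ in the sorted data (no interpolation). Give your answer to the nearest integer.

76

Sorted: 52, 63, 70, 76, 77, 79, 85, 95.
n = 8.
Position = ⌈45/100 · 8⌉ = ⌈3.6⌉ = 4.
The value at rank 4 is 76.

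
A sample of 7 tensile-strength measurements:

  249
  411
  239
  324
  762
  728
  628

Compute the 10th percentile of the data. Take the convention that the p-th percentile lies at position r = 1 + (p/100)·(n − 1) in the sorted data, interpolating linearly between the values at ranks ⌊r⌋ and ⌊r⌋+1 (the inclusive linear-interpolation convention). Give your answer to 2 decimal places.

Sorted: 239, 249, 324, 411, 628, 728, 762.
n = 7.
r = 1 + (10/100)·(7 − 1) = 1 + 0.6 = 1.6.
Rank 1 is 239 and rank 2 is 249.
Interpolate: 239 + 0.6·(249 − 239) = 239 + 0.6·10 = 245.

245.00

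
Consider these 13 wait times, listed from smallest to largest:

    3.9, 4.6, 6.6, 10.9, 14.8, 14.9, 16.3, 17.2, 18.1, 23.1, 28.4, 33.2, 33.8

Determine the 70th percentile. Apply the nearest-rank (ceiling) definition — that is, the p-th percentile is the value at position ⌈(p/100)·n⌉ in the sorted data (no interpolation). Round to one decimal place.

23.1

n = 13.
Position = ⌈70/100 · 13⌉ = ⌈9.1⌉ = 10.
The value at rank 10 is 23.1.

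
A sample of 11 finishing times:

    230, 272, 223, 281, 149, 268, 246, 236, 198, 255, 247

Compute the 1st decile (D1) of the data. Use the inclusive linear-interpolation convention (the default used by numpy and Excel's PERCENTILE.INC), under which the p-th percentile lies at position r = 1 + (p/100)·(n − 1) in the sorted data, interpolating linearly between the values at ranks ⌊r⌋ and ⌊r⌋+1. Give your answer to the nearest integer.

Sorted: 149, 198, 223, 230, 236, 246, 247, 255, 268, 272, 281.
n = 11.
r = 1 + (10/100)·(11 − 1) = 1 + 1 = 2.
r is an integer, so P10 is the value at rank 2: 198.

198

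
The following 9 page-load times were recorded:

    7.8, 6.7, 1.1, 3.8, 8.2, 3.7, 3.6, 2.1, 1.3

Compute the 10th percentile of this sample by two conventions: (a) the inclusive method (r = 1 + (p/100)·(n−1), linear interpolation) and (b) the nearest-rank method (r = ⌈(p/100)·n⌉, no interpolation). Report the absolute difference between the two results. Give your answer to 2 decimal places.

Sorted: 1.1, 1.3, 2.1, 3.6, 3.7, 3.8, 6.7, 7.8, 8.2.
n = 9.
(a) r = 1.8; between ranks 1 (1.1) and 2 (1.3): 1.26.
(b) the nearest-rank method: rank 1 → 1.1.
|1.26 − 1.1| = 0.16.

0.16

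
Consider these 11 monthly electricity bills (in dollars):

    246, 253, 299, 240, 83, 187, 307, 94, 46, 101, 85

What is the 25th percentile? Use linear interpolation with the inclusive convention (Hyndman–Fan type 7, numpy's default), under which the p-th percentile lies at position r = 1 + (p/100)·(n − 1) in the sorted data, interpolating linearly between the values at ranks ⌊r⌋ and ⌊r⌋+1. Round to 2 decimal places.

89.50

Sorted: 46, 83, 85, 94, 101, 187, 240, 246, 253, 299, 307.
n = 11.
r = 1 + (25/100)·(11 − 1) = 1 + 2.5 = 3.5.
Rank 3 is 85 and rank 4 is 94.
Interpolate: 85 + 0.5·(94 − 85) = 85 + 0.5·9 = 89.5.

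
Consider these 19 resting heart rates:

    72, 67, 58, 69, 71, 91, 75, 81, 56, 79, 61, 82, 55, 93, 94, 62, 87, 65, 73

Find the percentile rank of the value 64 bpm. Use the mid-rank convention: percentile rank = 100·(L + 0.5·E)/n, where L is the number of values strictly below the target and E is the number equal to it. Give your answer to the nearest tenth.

26.3

Sorted: 55, 56, 58, 61, 62, 65, 67, 69, 71, 72, 73, 75, 79, 81, 82, 87, 91, 93, 94.
Count below 64: L = 5; count equal: E = 0; n = 19.
Percentile rank = 100·(5 + 0.5·0)/19 = 100·5/19 = 26.32.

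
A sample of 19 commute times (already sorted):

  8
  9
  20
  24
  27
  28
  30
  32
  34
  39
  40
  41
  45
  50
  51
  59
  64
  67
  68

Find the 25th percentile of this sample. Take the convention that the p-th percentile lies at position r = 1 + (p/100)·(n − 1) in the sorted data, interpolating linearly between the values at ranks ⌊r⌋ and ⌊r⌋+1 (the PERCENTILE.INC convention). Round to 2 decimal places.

27.50

n = 19.
r = 1 + (25/100)·(19 − 1) = 1 + 4.5 = 5.5.
Rank 5 is 27 and rank 6 is 28.
Interpolate: 27 + 0.5·(28 − 27) = 27 + 0.5·1 = 27.5.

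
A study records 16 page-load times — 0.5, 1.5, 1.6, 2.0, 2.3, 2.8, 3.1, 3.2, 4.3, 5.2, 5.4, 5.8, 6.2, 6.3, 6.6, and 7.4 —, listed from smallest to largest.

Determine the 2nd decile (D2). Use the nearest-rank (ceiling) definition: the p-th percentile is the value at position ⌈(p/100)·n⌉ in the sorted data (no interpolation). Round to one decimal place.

n = 16.
Position = ⌈20/100 · 16⌉ = ⌈3.2⌉ = 4.
The value at rank 4 is 2.0.

2.0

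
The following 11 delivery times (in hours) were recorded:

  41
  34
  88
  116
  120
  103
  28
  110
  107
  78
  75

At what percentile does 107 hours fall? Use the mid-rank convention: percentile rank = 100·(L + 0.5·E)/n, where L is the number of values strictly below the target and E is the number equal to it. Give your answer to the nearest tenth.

68.2

Sorted: 28, 34, 41, 75, 78, 88, 103, 107, 110, 116, 120.
Count below 107: L = 7; count equal: E = 1; n = 11.
Percentile rank = 100·(7 + 0.5·1)/11 = 100·7.5/11 = 68.18.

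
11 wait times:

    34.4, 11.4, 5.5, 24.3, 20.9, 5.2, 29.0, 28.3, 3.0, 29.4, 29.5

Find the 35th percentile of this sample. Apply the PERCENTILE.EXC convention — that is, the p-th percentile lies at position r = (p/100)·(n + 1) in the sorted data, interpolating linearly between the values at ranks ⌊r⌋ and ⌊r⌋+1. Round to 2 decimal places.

Sorted: 3.0, 5.2, 5.5, 11.4, 20.9, 24.3, 28.3, 29.0, 29.4, 29.5, 34.4.
n = 11.
r = (35/100)·(11 + 1) = 4.2.
Rank 4 is 11.4 and rank 5 is 20.9.
Interpolate: 11.4 + 0.2·(20.9 − 11.4) = 11.4 + 0.2·9.5 = 13.3.

13.30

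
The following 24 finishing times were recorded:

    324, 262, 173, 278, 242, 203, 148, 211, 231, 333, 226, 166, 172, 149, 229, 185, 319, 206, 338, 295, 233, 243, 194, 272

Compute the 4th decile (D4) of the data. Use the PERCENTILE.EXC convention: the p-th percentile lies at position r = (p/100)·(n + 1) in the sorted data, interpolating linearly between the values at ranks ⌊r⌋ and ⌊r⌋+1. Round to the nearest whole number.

Sorted: 148, 149, 166, 172, 173, 185, 194, 203, 206, 211, 226, 229, 231, 233, 242, 243, 262, 272, 278, 295, 319, 324, 333, 338.
n = 24.
r = (40/100)·(24 + 1) = 10.
r is an integer, so P40 is the value at rank 10: 211.

211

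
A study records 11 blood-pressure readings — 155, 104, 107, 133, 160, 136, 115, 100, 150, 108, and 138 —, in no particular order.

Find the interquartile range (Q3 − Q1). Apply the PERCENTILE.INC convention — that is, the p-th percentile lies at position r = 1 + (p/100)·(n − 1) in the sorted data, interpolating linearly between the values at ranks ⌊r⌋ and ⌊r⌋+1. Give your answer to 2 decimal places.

36.50

Sorted: 100, 104, 107, 108, 115, 133, 136, 138, 150, 155, 160.
n = 11.
P25: r = 3.5; ranks 3–4 are 107, 108; interpolating gives 107.5.
P75: r = 8.5; ranks 8–9 are 138, 150; interpolating gives 144.
Difference: 144 − 107.5 = 36.5.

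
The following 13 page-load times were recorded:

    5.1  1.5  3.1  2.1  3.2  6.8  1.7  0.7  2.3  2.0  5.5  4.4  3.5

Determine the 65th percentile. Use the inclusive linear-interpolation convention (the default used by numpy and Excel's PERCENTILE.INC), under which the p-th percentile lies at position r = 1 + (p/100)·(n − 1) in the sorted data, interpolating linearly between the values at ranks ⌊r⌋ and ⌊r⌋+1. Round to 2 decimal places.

Sorted: 0.7, 1.5, 1.7, 2.0, 2.1, 2.3, 3.1, 3.2, 3.5, 4.4, 5.1, 5.5, 6.8.
n = 13.
r = 1 + (65/100)·(13 − 1) = 1 + 7.8 = 8.8.
Rank 8 is 3.2 and rank 9 is 3.5.
Interpolate: 3.2 + 0.8·(3.5 − 3.2) = 3.2 + 0.8·0.3 = 3.44.

3.44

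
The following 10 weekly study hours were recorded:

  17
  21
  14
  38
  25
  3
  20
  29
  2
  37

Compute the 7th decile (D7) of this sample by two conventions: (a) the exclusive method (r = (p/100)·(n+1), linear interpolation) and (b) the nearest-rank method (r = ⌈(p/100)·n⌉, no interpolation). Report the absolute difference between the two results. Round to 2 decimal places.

Sorted: 2, 3, 14, 17, 20, 21, 25, 29, 37, 38.
n = 10.
(a) r = 7.7; between ranks 7 (25) and 8 (29): 27.8.
(b) the nearest-rank method: rank 7 → 25.
|27.8 − 25| = 2.8.

2.80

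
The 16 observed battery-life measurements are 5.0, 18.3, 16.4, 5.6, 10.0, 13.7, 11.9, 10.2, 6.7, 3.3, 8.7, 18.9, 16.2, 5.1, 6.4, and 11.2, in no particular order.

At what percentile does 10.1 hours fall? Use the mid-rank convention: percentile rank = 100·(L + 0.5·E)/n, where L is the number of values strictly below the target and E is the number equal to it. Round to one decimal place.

Sorted: 3.3, 5.0, 5.1, 5.6, 6.4, 6.7, 8.7, 10.0, 10.2, 11.2, 11.9, 13.7, 16.2, 16.4, 18.3, 18.9.
Count below 10.1: L = 8; count equal: E = 0; n = 16.
Percentile rank = 100·(8 + 0.5·0)/16 = 100·8/16 = 50.

50.0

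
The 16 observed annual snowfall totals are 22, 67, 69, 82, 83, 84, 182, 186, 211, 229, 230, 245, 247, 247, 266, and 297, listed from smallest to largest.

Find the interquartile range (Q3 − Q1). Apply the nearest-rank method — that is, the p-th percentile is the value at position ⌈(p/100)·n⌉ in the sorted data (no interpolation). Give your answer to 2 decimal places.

n = 16.
P25: rank ⌈25/100·16⌉ = 4 → 82.
P75: rank ⌈75/100·16⌉ = 12 → 245.
Difference: 245 − 82 = 163.

163.00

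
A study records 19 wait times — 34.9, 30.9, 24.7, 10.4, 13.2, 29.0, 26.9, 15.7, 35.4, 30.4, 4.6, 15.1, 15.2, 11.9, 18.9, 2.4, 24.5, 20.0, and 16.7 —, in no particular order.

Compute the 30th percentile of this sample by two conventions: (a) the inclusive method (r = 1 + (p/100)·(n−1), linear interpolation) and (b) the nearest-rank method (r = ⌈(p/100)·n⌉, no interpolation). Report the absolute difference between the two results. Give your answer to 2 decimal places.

0.04

Sorted: 2.4, 4.6, 10.4, 11.9, 13.2, 15.1, 15.2, 15.7, 16.7, 18.9, 20.0, 24.5, 24.7, 26.9, 29.0, 30.4, 30.9, 34.9, 35.4.
n = 19.
(a) r = 6.4; between ranks 6 (15.1) and 7 (15.2): 15.14.
(b) the nearest-rank method: rank 6 → 15.1.
|15.14 − 15.1| = 0.04.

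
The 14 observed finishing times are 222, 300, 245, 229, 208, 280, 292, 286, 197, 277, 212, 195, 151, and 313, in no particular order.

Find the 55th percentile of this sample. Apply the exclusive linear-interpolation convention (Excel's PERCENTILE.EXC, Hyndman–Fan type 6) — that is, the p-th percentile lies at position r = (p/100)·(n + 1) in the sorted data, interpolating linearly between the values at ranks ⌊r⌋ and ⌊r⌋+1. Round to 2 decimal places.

Sorted: 151, 195, 197, 208, 212, 222, 229, 245, 277, 280, 286, 292, 300, 313.
n = 14.
r = (55/100)·(14 + 1) = 8.25.
Rank 8 is 245 and rank 9 is 277.
Interpolate: 245 + 0.25·(277 − 245) = 245 + 0.25·32 = 253.

253.00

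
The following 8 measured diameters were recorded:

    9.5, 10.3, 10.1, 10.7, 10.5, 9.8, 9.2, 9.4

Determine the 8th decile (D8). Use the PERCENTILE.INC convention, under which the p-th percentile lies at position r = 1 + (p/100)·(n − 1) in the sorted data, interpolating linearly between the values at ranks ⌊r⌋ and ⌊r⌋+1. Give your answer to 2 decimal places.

Sorted: 9.2, 9.4, 9.5, 9.8, 10.1, 10.3, 10.5, 10.7.
n = 8.
r = 1 + (80/100)·(8 − 1) = 1 + 5.6 = 6.6.
Rank 6 is 10.3 and rank 7 is 10.5.
Interpolate: 10.3 + 0.6·(10.5 − 10.3) = 10.3 + 0.6·0.2 = 10.42.

10.42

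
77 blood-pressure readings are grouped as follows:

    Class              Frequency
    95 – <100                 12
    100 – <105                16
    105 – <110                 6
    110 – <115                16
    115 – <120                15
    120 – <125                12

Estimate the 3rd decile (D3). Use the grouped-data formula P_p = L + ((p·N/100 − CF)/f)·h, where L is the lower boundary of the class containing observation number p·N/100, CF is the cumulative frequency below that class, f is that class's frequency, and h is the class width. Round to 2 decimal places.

103.47

N = 77; target position k = 30/100 · 77 = 23.1.
Cumulative frequencies: 12, 28, 34, 50, 65, 77.
Observation 23.1 falls in the class 100 – <105.
L = 100, CF = 12, f = 16, h = 5.
P30 = 100 + ((23.1 − 12)/16)·5 = 100 + 3.46875 = 103.469.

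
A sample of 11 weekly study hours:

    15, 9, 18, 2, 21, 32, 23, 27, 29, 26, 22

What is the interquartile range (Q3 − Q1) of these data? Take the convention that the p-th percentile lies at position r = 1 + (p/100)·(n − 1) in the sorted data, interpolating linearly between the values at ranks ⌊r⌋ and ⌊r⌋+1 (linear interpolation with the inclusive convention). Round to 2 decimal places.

Sorted: 2, 9, 15, 18, 21, 22, 23, 26, 27, 29, 32.
n = 11.
P25: r = 3.5; ranks 3–4 are 15, 18; interpolating gives 16.5.
P75: r = 8.5; ranks 8–9 are 26, 27; interpolating gives 26.5.
Difference: 26.5 − 16.5 = 10.

10.00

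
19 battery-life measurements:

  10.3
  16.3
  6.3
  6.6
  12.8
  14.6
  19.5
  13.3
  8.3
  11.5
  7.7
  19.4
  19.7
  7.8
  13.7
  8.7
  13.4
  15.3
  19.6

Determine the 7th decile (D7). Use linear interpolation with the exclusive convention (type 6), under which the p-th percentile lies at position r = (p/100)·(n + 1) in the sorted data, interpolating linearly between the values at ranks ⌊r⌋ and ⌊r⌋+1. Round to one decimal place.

Sorted: 6.3, 6.6, 7.7, 7.8, 8.3, 8.7, 10.3, 11.5, 12.8, 13.3, 13.4, 13.7, 14.6, 15.3, 16.3, 19.4, 19.5, 19.6, 19.7.
n = 19.
r = (70/100)·(19 + 1) = 14.
r is an integer, so P70 is the value at rank 14: 15.3.

15.3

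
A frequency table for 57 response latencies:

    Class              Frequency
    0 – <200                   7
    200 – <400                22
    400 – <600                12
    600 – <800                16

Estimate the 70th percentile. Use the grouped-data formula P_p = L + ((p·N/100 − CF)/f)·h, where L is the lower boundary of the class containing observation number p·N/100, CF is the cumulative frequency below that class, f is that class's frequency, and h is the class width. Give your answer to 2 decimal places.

N = 57; target position k = 70/100 · 57 = 39.9.
Cumulative frequencies: 7, 29, 41, 57.
Observation 39.9 falls in the class 400 – <600.
L = 400, CF = 29, f = 12, h = 200.
P70 = 400 + ((39.9 − 29)/12)·200 = 400 + 181.667 = 581.667.

581.67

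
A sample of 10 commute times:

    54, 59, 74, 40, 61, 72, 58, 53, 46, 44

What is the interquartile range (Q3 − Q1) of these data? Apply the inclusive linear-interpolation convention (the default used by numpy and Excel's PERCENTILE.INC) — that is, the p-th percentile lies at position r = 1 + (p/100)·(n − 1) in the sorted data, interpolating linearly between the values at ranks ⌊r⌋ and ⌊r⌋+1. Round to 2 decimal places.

Sorted: 40, 44, 46, 53, 54, 58, 59, 61, 72, 74.
n = 10.
P25: r = 3.25; ranks 3–4 are 46, 53; interpolating gives 47.75.
P75: r = 7.75; ranks 7–8 are 59, 61; interpolating gives 60.5.
Difference: 60.5 − 47.75 = 12.75.

12.75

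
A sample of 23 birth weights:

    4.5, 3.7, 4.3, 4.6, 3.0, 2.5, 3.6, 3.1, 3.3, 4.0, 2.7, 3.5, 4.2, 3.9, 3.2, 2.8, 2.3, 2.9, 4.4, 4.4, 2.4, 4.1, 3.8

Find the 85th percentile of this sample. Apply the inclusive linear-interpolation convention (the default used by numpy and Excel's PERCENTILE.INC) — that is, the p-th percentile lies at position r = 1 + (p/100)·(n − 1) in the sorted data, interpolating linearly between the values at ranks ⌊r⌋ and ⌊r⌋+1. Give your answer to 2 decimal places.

4.37

Sorted: 2.3, 2.4, 2.5, 2.7, 2.8, 2.9, 3.0, 3.1, 3.2, 3.3, 3.5, 3.6, 3.7, 3.8, 3.9, 4.0, 4.1, 4.2, 4.3, 4.4, 4.4, 4.5, 4.6.
n = 23.
r = 1 + (85/100)·(23 − 1) = 1 + 18.7 = 19.7.
Rank 19 is 4.3 and rank 20 is 4.4.
Interpolate: 4.3 + 0.7·(4.4 − 4.3) = 4.3 + 0.7·0.1 = 4.37.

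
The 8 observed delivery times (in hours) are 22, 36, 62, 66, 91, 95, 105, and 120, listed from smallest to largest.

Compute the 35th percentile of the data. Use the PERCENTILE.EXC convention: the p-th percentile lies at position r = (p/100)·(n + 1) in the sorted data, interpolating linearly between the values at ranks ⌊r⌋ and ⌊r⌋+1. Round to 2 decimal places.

n = 8.
r = (35/100)·(8 + 1) = 3.15.
Rank 3 is 62 and rank 4 is 66.
Interpolate: 62 + 0.15·(66 − 62) = 62 + 0.15·4 = 62.6.

62.60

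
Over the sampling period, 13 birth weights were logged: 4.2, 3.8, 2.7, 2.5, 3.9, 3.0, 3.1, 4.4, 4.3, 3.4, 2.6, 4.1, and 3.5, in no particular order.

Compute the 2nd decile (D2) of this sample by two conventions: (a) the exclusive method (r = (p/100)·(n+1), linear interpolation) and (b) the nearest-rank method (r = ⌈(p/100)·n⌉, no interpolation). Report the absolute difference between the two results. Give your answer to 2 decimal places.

0.02

Sorted: 2.5, 2.6, 2.7, 3.0, 3.1, 3.4, 3.5, 3.8, 3.9, 4.1, 4.2, 4.3, 4.4.
n = 13.
(a) r = 2.8; between ranks 2 (2.6) and 3 (2.7): 2.68.
(b) the nearest-rank method: rank 3 → 2.7.
|2.68 − 2.7| = 0.02.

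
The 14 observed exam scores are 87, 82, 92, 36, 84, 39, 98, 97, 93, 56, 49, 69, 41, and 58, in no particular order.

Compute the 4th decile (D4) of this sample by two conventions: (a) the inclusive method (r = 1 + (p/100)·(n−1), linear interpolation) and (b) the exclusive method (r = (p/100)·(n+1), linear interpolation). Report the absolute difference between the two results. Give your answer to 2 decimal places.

2.20

Sorted: 36, 39, 41, 49, 56, 58, 69, 82, 84, 87, 92, 93, 97, 98.
n = 14.
(a) r = 6.2; between ranks 6 (58) and 7 (69): 60.2.
(b) r = 6 → value at rank 6 = 58.
|60.2 − 58| = 2.2.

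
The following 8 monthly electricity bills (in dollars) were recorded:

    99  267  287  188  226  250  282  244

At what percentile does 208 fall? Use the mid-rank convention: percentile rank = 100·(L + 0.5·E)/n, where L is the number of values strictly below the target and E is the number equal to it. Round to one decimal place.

Sorted: 99, 188, 226, 244, 250, 267, 282, 287.
Count below 208: L = 2; count equal: E = 0; n = 8.
Percentile rank = 100·(2 + 0.5·0)/8 = 100·2/8 = 25.

25.0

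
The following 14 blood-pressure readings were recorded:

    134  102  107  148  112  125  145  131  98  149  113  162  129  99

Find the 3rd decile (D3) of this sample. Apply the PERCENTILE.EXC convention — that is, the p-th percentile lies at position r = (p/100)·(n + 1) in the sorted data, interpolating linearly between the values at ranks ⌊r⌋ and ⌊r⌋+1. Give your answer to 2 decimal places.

Sorted: 98, 99, 102, 107, 112, 113, 125, 129, 131, 134, 145, 148, 149, 162.
n = 14.
r = (30/100)·(14 + 1) = 4.5.
Rank 4 is 107 and rank 5 is 112.
Interpolate: 107 + 0.5·(112 − 107) = 107 + 0.5·5 = 109.5.

109.50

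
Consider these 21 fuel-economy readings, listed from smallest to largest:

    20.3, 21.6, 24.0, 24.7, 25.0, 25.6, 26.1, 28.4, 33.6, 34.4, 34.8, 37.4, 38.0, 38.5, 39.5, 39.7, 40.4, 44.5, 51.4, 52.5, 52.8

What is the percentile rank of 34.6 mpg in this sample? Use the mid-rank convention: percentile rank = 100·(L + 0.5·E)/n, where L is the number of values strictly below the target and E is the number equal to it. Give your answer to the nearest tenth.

47.6

Count below 34.6: L = 10; count equal: E = 0; n = 21.
Percentile rank = 100·(10 + 0.5·0)/21 = 100·10/21 = 47.62.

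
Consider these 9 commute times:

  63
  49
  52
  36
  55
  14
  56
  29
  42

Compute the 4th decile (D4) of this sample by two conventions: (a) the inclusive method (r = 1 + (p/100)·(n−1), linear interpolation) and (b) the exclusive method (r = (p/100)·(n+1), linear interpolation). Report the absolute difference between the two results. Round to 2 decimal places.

1.40

Sorted: 14, 29, 36, 42, 49, 52, 55, 56, 63.
n = 9.
(a) r = 4.2; between ranks 4 (42) and 5 (49): 43.4.
(b) r = 4 → value at rank 4 = 42.
|43.4 − 42| = 1.4.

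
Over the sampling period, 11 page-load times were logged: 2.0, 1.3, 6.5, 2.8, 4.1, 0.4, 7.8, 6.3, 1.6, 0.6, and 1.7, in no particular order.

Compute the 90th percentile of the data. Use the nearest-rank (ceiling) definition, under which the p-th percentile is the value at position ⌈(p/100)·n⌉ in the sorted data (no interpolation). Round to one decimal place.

Sorted: 0.4, 0.6, 1.3, 1.6, 1.7, 2.0, 2.8, 4.1, 6.3, 6.5, 7.8.
n = 11.
Position = ⌈90/100 · 11⌉ = ⌈9.9⌉ = 10.
The value at rank 10 is 6.5.

6.5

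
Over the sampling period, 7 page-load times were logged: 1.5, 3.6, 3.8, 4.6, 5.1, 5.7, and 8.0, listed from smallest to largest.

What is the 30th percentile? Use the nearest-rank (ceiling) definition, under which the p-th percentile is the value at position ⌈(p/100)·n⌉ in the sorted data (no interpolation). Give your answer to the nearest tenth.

n = 7.
Position = ⌈30/100 · 7⌉ = ⌈2.1⌉ = 3.
The value at rank 3 is 3.8.

3.8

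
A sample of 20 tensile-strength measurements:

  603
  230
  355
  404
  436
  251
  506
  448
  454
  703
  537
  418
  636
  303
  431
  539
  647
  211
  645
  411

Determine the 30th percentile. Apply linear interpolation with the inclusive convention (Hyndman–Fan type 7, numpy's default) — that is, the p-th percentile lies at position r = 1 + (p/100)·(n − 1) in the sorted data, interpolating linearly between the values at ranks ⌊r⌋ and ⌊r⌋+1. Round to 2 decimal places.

Sorted: 211, 230, 251, 303, 355, 404, 411, 418, 431, 436, 448, 454, 506, 537, 539, 603, 636, 645, 647, 703.
n = 20.
r = 1 + (30/100)·(20 − 1) = 1 + 5.7 = 6.7.
Rank 6 is 404 and rank 7 is 411.
Interpolate: 404 + 0.7·(411 − 404) = 404 + 0.7·7 = 408.9.

408.90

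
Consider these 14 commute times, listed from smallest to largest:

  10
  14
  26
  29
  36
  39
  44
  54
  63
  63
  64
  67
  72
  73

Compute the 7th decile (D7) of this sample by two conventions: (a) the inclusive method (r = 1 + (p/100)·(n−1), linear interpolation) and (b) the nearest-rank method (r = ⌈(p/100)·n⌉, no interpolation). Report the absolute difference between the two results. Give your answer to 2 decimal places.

0.10

n = 14.
(a) r = 10.1; between ranks 10 (63) and 11 (64): 63.1.
(b) the nearest-rank method: rank 10 → 63.
|63.1 − 63| = 0.1.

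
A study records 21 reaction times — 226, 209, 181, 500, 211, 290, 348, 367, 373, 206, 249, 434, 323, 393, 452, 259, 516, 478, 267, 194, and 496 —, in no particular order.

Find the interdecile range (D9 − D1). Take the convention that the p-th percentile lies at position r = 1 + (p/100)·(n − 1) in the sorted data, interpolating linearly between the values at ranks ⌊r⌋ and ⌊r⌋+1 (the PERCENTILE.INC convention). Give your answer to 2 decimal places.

Sorted: 181, 194, 206, 209, 211, 226, 249, 259, 267, 290, 323, 348, 367, 373, 393, 434, 452, 478, 496, 500, 516.
n = 21.
P10: r = 3 (integer) → 206.
P90: r = 19 (integer) → 496.
Difference: 496 − 206 = 290.

290.00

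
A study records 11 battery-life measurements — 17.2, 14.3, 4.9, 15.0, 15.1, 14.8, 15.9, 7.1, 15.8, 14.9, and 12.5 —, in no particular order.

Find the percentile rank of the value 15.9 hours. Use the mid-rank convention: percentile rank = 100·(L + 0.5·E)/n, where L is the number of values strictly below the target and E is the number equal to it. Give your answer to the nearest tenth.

Sorted: 4.9, 7.1, 12.5, 14.3, 14.8, 14.9, 15.0, 15.1, 15.8, 15.9, 17.2.
Count below 15.9: L = 9; count equal: E = 1; n = 11.
Percentile rank = 100·(9 + 0.5·1)/11 = 100·9.5/11 = 86.36.

86.4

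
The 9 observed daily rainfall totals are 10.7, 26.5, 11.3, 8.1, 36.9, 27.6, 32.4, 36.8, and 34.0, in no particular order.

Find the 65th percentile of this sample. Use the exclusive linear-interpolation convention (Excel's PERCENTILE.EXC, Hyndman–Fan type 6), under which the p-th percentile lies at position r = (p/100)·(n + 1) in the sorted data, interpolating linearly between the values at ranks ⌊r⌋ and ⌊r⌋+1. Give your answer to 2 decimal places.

Sorted: 8.1, 10.7, 11.3, 26.5, 27.6, 32.4, 34.0, 36.8, 36.9.
n = 9.
r = (65/100)·(9 + 1) = 6.5.
Rank 6 is 32.4 and rank 7 is 34.0.
Interpolate: 32.4 + 0.5·(34.0 − 32.4) = 32.4 + 0.5·1.6 = 33.2.

33.20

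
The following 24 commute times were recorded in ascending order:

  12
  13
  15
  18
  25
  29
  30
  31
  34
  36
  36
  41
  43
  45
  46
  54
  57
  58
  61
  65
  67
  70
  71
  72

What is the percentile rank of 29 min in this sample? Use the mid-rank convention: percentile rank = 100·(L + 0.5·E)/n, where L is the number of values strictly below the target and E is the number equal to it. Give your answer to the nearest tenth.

Count below 29: L = 5; count equal: E = 1; n = 24.
Percentile rank = 100·(5 + 0.5·1)/24 = 100·5.5/24 = 22.92.

22.9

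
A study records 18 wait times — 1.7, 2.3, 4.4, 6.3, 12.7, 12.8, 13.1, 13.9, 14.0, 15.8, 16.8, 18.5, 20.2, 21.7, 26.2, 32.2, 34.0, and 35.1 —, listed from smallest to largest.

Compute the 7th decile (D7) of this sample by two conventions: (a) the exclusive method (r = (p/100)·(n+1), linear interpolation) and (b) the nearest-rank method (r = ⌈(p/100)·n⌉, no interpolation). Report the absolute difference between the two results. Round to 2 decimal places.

n = 18.
(a) r = 13.3; between ranks 13 (20.2) and 14 (21.7): 20.65.
(b) the nearest-rank method: rank 13 → 20.2.
|20.65 − 20.2| = 0.45.

0.45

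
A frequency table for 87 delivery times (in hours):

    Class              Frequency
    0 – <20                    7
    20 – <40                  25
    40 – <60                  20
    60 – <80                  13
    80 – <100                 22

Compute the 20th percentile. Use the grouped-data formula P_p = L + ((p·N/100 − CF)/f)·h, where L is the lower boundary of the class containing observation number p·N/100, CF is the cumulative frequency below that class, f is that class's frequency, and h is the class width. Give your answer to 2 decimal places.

28.32

N = 87; target position k = 20/100 · 87 = 17.4.
Cumulative frequencies: 7, 32, 52, 65, 87.
Observation 17.4 falls in the class 20 – <40.
L = 20, CF = 7, f = 25, h = 20.
P20 = 20 + ((17.4 − 7)/25)·20 = 20 + 8.32 = 28.32.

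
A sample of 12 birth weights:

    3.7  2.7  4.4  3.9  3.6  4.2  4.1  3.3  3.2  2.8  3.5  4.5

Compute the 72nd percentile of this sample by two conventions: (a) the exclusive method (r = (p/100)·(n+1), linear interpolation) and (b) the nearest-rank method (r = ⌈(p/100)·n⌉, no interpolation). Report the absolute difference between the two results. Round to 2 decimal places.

0.04

Sorted: 2.7, 2.8, 3.2, 3.3, 3.5, 3.6, 3.7, 3.9, 4.1, 4.2, 4.4, 4.5.
n = 12.
(a) r = 9.36; between ranks 9 (4.1) and 10 (4.2): 4.136.
(b) the nearest-rank method: rank 9 → 4.1.
|4.136 − 4.1| = 0.036.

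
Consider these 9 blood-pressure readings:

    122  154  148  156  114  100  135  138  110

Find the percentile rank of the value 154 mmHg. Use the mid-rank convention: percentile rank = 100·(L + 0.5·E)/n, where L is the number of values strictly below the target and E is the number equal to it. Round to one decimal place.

Sorted: 100, 110, 114, 122, 135, 138, 148, 154, 156.
Count below 154: L = 7; count equal: E = 1; n = 9.
Percentile rank = 100·(7 + 0.5·1)/9 = 100·7.5/9 = 83.33.

83.3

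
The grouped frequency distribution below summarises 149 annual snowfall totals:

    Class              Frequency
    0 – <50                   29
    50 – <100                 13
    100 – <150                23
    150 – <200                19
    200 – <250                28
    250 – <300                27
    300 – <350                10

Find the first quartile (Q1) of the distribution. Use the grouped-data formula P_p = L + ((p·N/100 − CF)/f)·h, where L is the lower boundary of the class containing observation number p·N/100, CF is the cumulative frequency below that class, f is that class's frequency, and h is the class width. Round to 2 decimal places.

N = 149; target position k = 25/100 · 149 = 37.25.
Cumulative frequencies: 29, 42, 65, 84, 112, 139, 149.
Observation 37.25 falls in the class 50 – <100.
L = 50, CF = 29, f = 13, h = 50.
P25 = 50 + ((37.25 − 29)/13)·50 = 50 + 31.7308 = 81.7308.

81.73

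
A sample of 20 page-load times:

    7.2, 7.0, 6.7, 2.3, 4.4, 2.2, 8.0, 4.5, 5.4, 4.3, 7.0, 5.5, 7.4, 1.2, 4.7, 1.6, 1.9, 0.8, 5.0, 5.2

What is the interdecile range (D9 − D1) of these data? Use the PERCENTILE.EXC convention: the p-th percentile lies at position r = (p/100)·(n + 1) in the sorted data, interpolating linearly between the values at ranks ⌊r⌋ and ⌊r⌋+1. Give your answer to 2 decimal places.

Sorted: 0.8, 1.2, 1.6, 1.9, 2.2, 2.3, 4.3, 4.4, 4.5, 4.7, 5.0, 5.2, 5.4, 5.5, 6.7, 7.0, 7.0, 7.2, 7.4, 8.0.
n = 20.
P10: r = 2.1; ranks 2–3 are 1.2, 1.6; interpolating gives 1.24.
P90: r = 18.9; ranks 18–19 are 7.2, 7.4; interpolating gives 7.38.
Difference: 7.38 − 1.24 = 6.14.

6.14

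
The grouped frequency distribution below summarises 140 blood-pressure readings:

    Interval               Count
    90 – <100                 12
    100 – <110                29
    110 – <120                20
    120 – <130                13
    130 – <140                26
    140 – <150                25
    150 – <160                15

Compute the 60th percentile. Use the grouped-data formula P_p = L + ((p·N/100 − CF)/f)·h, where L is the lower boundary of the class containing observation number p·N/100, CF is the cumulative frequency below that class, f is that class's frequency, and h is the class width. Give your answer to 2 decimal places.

N = 140; target position k = 60/100 · 140 = 84.
Cumulative frequencies: 12, 41, 61, 74, 100, 125, 140.
Observation 84 falls in the class 130 – <140.
L = 130, CF = 74, f = 26, h = 10.
P60 = 130 + ((84 − 74)/26)·10 = 130 + 3.84615 = 133.846.

133.85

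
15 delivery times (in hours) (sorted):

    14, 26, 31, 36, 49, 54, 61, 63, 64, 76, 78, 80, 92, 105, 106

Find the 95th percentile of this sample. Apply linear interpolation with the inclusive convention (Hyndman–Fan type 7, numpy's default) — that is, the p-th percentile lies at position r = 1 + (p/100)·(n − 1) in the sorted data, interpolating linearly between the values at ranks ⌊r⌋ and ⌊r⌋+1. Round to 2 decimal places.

105.30

n = 15.
r = 1 + (95/100)·(15 − 1) = 1 + 13.3 = 14.3.
Rank 14 is 105 and rank 15 is 106.
Interpolate: 105 + 0.3·(106 − 105) = 105 + 0.3·1 = 105.3.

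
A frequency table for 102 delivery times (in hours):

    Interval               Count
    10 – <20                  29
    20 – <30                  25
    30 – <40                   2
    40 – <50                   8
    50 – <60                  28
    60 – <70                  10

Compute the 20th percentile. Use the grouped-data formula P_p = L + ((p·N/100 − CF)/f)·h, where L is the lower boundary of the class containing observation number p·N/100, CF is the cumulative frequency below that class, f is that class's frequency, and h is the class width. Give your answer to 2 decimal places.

N = 102; target position k = 20/100 · 102 = 20.4.
Cumulative frequencies: 29, 54, 56, 64, 92, 102.
Observation 20.4 falls in the class 10 – <20.
L = 10, CF = 0, f = 29, h = 10.
P20 = 10 + ((20.4 − 0)/29)·10 = 10 + 7.03448 = 17.0345.

17.03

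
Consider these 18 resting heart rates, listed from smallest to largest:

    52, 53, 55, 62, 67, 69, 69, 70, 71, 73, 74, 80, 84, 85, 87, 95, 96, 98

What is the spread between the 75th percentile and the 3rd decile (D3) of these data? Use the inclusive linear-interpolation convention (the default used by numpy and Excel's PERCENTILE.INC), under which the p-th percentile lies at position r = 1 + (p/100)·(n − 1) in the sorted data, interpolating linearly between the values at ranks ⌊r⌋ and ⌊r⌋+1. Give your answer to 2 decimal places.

15.75

n = 18.
P30: r = 6.1; ranks 6–7 are 69, 69; interpolating gives 69.
P75: r = 13.75; ranks 13–14 are 84, 85; interpolating gives 84.75.
Difference: 84.75 − 69 = 15.75.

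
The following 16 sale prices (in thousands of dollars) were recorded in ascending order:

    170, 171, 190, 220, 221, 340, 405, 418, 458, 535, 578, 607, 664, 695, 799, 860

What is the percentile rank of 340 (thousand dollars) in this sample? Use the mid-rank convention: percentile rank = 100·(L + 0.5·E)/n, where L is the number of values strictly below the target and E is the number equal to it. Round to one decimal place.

34.4

Count below 340: L = 5; count equal: E = 1; n = 16.
Percentile rank = 100·(5 + 0.5·1)/16 = 100·5.5/16 = 34.38.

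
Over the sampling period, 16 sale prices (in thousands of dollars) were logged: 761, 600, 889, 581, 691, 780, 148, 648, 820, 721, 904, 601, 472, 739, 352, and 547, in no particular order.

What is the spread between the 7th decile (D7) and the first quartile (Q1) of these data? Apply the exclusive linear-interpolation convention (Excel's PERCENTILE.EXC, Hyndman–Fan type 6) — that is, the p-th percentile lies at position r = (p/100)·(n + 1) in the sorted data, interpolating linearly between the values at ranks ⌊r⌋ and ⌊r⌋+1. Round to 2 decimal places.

203.30

Sorted: 148, 352, 472, 547, 581, 600, 601, 648, 691, 721, 739, 761, 780, 820, 889, 904.
n = 16.
P25: r = 4.25; ranks 4–5 are 547, 581; interpolating gives 555.5.
P70: r = 11.9; ranks 11–12 are 739, 761; interpolating gives 758.8.
Difference: 758.8 − 555.5 = 203.3.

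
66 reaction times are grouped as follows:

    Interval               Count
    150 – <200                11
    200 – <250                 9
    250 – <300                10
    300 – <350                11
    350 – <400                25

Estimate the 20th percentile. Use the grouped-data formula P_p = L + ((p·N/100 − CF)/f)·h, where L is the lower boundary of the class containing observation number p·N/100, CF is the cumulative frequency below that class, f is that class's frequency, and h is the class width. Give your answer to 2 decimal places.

212.22

N = 66; target position k = 20/100 · 66 = 13.2.
Cumulative frequencies: 11, 20, 30, 41, 66.
Observation 13.2 falls in the class 200 – <250.
L = 200, CF = 11, f = 9, h = 50.
P20 = 200 + ((13.2 − 11)/9)·50 = 200 + 12.2222 = 212.222.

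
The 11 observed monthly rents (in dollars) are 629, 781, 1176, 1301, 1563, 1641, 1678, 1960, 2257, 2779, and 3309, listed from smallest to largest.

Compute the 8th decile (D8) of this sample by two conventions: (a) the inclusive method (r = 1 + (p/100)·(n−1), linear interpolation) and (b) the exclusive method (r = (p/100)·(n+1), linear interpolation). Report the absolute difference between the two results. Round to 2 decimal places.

313.20

n = 11.
(a) r = 9 → value at rank 9 = 2257.
(b) r = 9.6; between ranks 9 (2257) and 10 (2779): 2570.2.
|2257 − 2570.2| = 313.2.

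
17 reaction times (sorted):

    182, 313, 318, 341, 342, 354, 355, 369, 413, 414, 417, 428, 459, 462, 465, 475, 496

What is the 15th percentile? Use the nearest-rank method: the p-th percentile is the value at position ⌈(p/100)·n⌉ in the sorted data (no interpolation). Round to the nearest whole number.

318

n = 17.
Position = ⌈15/100 · 17⌉ = ⌈2.55⌉ = 3.
The value at rank 3 is 318.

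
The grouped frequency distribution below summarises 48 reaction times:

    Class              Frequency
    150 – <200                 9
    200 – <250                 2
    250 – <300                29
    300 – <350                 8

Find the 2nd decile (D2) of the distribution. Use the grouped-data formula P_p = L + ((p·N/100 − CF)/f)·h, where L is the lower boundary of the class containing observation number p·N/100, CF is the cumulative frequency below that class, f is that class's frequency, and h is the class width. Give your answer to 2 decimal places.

215.00

N = 48; target position k = 20/100 · 48 = 9.6.
Cumulative frequencies: 9, 11, 40, 48.
Observation 9.6 falls in the class 200 – <250.
L = 200, CF = 9, f = 2, h = 50.
P20 = 200 + ((9.6 − 9)/2)·50 = 200 + 15 = 215.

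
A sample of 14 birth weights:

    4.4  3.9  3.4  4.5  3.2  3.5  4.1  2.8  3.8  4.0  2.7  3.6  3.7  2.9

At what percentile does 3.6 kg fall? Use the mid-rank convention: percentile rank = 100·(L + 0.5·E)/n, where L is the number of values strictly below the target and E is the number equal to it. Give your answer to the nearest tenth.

46.4

Sorted: 2.7, 2.8, 2.9, 3.2, 3.4, 3.5, 3.6, 3.7, 3.8, 3.9, 4.0, 4.1, 4.4, 4.5.
Count below 3.6: L = 6; count equal: E = 1; n = 14.
Percentile rank = 100·(6 + 0.5·1)/14 = 100·6.5/14 = 46.43.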